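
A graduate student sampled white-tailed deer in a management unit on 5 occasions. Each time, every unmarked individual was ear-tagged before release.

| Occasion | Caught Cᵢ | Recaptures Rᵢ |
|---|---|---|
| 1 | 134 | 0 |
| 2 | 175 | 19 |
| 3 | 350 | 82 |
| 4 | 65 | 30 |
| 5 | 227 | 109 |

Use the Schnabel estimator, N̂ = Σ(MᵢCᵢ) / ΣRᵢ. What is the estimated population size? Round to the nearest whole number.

N ≈ 1233

Marked at large before each occasion: Mᵢ = Σⱼ<ᵢ (Cⱼ − Rⱼ) → M1=0, M2=134, M3=290, M4=558, M5=593
Σ MᵢCᵢ = 0·134 + 134·175 + 290·350 + 558·65 + 593·227 = 0 + 23450 + 101500 + 36270 + 134611 = 295831
Σ Rᵢ = 0 + 19 + 82 + 30 + 109 = 240
N̂ = 295831 / 240 ≈ 1232.6 → 1233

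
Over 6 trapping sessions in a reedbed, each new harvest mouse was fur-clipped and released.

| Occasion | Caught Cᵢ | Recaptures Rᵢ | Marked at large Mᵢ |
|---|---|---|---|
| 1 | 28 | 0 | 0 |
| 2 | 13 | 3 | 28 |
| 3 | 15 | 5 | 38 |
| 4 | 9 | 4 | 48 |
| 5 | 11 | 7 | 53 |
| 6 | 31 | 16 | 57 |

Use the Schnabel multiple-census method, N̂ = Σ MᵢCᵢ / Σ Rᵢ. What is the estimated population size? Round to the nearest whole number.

N ≈ 106

Σ MᵢCᵢ = 0·28 + 28·13 + 38·15 + 48·9 + 53·11 + 57·31 = 0 + 364 + 570 + 432 + 583 + 1767 = 3716
Σ Rᵢ = 0 + 3 + 5 + 4 + 7 + 16 = 35
N̂ = 3716 / 35 ≈ 106.2 → 106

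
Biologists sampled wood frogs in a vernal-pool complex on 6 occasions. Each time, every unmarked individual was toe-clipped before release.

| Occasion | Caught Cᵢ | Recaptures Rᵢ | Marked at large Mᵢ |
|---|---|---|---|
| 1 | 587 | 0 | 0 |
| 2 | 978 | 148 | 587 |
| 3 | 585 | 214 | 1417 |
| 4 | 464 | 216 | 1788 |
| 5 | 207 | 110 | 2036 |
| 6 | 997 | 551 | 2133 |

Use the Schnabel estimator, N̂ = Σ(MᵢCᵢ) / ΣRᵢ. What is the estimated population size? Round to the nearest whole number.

Σ MᵢCᵢ = 0·587 + 587·978 + 1417·585 + 1788·464 + 2036·207 + 2133·997 = 0 + 574086 + 828945 + 829632 + 421452 + 2126601 = 4780716
Σ Rᵢ = 0 + 148 + 214 + 216 + 110 + 551 = 1239
N̂ = 4780716 / 1239 ≈ 3858.5 → 3859

N ≈ 3859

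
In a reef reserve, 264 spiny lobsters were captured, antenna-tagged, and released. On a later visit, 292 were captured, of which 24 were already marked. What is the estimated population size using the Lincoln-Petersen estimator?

N = 3212

The marked fraction in the recapture sample should equal the marked fraction in the population: 24/292 = 264/N.
N = (264 × 292) / 24 = 77088 / 24 = 3212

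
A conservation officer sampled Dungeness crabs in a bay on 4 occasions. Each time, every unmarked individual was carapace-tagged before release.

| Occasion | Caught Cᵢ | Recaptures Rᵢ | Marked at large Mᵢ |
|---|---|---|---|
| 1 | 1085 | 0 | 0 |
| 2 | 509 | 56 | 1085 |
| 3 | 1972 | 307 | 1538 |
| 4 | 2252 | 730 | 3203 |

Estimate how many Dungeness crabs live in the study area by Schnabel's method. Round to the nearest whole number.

Σ MᵢCᵢ = 0·1085 + 1085·509 + 1538·1972 + 3203·2252 = 0 + 552265 + 3032936 + 7213156 = 10798357
Σ Rᵢ = 0 + 56 + 307 + 730 = 1093
N̂ = 10798357 / 1093 ≈ 9879.6 → 9880

N ≈ 9880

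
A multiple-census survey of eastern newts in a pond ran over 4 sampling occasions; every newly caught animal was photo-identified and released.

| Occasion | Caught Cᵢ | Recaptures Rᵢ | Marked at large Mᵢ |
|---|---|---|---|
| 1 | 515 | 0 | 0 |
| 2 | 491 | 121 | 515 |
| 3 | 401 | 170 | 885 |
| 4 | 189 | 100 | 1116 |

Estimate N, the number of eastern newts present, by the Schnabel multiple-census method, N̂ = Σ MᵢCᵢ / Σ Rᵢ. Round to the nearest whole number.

N ≈ 2094

Σ MᵢCᵢ = 0·515 + 515·491 + 885·401 + 1116·189 = 0 + 252865 + 354885 + 210924 = 818674
Σ Rᵢ = 0 + 121 + 170 + 100 = 391
N̂ = 818674 / 391 ≈ 2093.8 → 2094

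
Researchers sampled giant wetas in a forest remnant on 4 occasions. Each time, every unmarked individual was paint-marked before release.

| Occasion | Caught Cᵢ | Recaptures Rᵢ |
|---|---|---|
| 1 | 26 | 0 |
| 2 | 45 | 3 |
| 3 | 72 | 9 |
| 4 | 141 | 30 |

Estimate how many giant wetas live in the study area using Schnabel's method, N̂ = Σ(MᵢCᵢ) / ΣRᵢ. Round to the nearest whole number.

Marked at large before each occasion: Mᵢ = Σⱼ<ᵢ (Cⱼ − Rⱼ) → M1=0, M2=26, M3=68, M4=131
Σ MᵢCᵢ = 0·26 + 26·45 + 68·72 + 131·141 = 0 + 1170 + 4896 + 18471 = 24537
Σ Rᵢ = 0 + 3 + 9 + 30 = 42
N̂ = 24537 / 42 ≈ 584.2 → 584

N ≈ 584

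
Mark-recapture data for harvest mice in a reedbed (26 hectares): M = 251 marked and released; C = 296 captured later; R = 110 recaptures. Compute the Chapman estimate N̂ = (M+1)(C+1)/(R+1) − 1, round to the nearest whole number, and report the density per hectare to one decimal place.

N̂ = 252·297/111 − 1 = 74844/111 − 1 ≈ 673.3 → 673
Density = N̂ / area = 673 / 26 ≈ 25.88 → 25.9 per hectare

density ≈ 25.9 harvest mice per hectare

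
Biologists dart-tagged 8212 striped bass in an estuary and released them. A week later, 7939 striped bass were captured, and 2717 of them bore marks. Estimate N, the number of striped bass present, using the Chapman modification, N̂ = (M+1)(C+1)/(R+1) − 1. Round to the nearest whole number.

N̂ = (8212+1)(7939+1)/(2717+1) − 1 = 8213·7940/2718 − 1
= 65211220/2718 − 1 ≈ 23992.4 − 1 ≈ 23991.4 → 23991

N ≈ 23,991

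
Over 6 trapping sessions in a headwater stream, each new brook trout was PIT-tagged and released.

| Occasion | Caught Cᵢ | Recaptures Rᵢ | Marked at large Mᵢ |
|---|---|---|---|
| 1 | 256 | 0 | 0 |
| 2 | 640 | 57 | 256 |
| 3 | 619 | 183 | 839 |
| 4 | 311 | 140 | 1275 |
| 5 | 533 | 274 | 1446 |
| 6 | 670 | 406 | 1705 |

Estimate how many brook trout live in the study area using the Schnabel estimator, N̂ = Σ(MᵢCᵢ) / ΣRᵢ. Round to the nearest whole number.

Σ MᵢCᵢ = 0·256 + 256·640 + 839·619 + 1275·311 + 1446·533 + 1705·670 = 0 + 163840 + 519341 + 396525 + 770718 + 1142350 = 2992774
Σ Rᵢ = 0 + 57 + 183 + 140 + 274 + 406 = 1060
N̂ = 2992774 / 1060 ≈ 2823.4 → 2823

N ≈ 2823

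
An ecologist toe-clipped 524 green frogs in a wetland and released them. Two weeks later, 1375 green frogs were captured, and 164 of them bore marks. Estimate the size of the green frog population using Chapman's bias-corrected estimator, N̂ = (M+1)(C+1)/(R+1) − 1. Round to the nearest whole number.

N̂ = (524+1)(1375+1)/(164+1) − 1 = 525·1376/165 − 1
= 722400/165 − 1 ≈ 4378.2 − 1 ≈ 4377.2 → 4377

N ≈ 4377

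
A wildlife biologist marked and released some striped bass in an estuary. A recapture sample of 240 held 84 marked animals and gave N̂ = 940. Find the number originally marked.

From N = M·C/R: M = N·R / C = 940·84 / 240 = 78960 / 240 = 329.

M = 329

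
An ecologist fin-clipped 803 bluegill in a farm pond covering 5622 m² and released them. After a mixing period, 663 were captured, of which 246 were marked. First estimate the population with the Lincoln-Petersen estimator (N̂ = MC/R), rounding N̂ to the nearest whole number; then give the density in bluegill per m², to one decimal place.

N̂ = 803·663/246 = 532389/246 ≈ 2164.2 → 2164
Density = N̂ / area = 2164 / 5622 ≈ 0.38 → 0.4 per m²

density ≈ 0.4 bluegill per m²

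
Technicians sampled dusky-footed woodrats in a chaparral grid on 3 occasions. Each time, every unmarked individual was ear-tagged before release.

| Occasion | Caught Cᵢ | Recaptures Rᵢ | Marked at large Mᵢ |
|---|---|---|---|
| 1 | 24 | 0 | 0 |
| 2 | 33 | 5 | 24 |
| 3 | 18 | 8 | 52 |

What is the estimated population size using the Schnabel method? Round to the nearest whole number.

N ≈ 133

Σ MᵢCᵢ = 0·24 + 24·33 + 52·18 = 0 + 792 + 936 = 1728
Σ Rᵢ = 0 + 5 + 8 = 13
N̂ = 1728 / 13 ≈ 132.9 → 133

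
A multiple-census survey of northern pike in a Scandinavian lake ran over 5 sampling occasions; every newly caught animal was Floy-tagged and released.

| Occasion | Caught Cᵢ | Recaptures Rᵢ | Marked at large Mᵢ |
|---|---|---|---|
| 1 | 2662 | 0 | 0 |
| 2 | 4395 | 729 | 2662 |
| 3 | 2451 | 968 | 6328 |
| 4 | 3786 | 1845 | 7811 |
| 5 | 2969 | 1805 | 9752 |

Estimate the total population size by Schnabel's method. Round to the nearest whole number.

N ≈ 16,034

Σ MᵢCᵢ = 0·2662 + 2662·4395 + 6328·2451 + 7811·3786 + 9752·2969 = 0 + 11699490 + 15509928 + 29572446 + 28953688 = 85735552
Σ Rᵢ = 0 + 729 + 968 + 1845 + 1805 = 5347
N̂ = 85735552 / 5347 ≈ 16034.3 → 16034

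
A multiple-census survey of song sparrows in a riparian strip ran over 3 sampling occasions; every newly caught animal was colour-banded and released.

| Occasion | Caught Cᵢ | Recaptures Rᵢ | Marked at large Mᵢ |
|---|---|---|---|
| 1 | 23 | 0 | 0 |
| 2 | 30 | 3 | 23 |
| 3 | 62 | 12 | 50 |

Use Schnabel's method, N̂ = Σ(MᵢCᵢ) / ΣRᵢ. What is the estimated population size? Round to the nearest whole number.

N ≈ 253

Σ MᵢCᵢ = 0·23 + 23·30 + 50·62 = 0 + 690 + 3100 = 3790
Σ Rᵢ = 0 + 3 + 12 = 15
N̂ = 3790 / 15 ≈ 252.7 → 253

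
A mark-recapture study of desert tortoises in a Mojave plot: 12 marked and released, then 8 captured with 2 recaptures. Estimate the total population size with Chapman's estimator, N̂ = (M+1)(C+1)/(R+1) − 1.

N̂ = (12+1)(8+1)/(2+1) − 1 = 13·9/3 − 1
= 117/3 − 1 = 39 − 1 = 38

N = 38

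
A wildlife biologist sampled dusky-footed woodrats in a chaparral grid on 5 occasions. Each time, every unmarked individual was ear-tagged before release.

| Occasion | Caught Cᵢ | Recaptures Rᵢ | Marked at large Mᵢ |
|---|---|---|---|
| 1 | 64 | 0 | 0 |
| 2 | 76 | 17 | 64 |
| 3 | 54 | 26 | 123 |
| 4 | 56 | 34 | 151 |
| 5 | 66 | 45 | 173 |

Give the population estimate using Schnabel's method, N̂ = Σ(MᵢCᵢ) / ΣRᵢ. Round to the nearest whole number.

N ≈ 257

Σ MᵢCᵢ = 0·64 + 64·76 + 123·54 + 151·56 + 173·66 = 0 + 4864 + 6642 + 8456 + 11418 = 31380
Σ Rᵢ = 0 + 17 + 26 + 34 + 45 = 122
N̂ = 31380 / 122 ≈ 257.2 → 257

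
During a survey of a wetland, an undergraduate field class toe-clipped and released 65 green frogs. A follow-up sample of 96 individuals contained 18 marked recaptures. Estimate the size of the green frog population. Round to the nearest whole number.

N ≈ 347

N = (65 × 96) / 18 = 6240 / 18 ≈ 346.7 → 347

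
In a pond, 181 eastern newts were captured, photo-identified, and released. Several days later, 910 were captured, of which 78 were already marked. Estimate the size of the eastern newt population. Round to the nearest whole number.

N ≈ 2112

Lincoln-Petersen assumes M/N = R/C, so N = M·C / R.
N = (181 × 910) / 78 = 164710 / 78 ≈ 2111.7 → 2112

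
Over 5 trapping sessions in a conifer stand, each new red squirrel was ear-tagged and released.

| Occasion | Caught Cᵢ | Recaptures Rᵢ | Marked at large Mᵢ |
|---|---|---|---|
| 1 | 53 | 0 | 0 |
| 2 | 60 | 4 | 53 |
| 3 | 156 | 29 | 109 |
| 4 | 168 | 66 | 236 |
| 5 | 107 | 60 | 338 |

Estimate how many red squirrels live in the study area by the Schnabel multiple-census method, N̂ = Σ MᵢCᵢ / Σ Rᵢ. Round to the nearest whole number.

Σ MᵢCᵢ = 0·53 + 53·60 + 109·156 + 236·168 + 338·107 = 0 + 3180 + 17004 + 39648 + 36166 = 95998
Σ Rᵢ = 0 + 4 + 29 + 66 + 60 = 159
N̂ = 95998 / 159 ≈ 603.8 → 604

N ≈ 604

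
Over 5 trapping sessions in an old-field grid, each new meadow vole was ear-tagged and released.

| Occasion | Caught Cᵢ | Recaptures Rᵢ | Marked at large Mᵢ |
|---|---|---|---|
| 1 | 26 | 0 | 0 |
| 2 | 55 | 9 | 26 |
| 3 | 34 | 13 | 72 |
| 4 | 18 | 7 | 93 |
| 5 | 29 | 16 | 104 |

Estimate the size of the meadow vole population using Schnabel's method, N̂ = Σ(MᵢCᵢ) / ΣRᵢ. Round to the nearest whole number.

Σ MᵢCᵢ = 0·26 + 26·55 + 72·34 + 93·18 + 104·29 = 0 + 1430 + 2448 + 1674 + 3016 = 8568
Σ Rᵢ = 0 + 9 + 13 + 7 + 16 = 45
N̂ = 8568 / 45 ≈ 190.4 → 190

N ≈ 190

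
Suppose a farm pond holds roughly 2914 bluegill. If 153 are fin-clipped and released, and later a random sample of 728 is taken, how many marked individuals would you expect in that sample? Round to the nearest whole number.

The marked fraction of the population is 153/2914, so in a sample of 728 expect C·(M/N) marked.
E[R] = 153 × 728 / 2914 = 111384 / 2914 ≈ 38.2 → 38

expected recaptures ≈ 38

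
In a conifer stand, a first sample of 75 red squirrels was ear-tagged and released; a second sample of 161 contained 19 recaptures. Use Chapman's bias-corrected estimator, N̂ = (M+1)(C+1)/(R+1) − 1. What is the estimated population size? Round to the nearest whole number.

N ≈ 615

N̂ = (75+1)(161+1)/(19+1) − 1 = 76·162/20 − 1
= 12312/20 − 1 ≈ 615.6 − 1 ≈ 614.6 → 615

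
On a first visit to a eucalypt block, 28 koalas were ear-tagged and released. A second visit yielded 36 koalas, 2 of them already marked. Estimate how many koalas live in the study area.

N = 504

The marked fraction in the recapture sample should equal the marked fraction in the population: 2/36 = 28/N.
N = (28 × 36) / 2 = 1008 / 2 = 504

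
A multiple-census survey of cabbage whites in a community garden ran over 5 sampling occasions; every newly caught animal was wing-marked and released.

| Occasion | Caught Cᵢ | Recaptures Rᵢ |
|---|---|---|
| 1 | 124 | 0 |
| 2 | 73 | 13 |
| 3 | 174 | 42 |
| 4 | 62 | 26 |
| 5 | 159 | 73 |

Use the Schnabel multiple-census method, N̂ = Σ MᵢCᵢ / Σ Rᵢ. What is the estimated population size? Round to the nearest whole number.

Marked at large before each occasion: Mᵢ = Σⱼ<ᵢ (Cⱼ − Rⱼ) → M1=0, M2=124, M3=184, M4=316, M5=352
Σ MᵢCᵢ = 0·124 + 124·73 + 184·174 + 316·62 + 352·159 = 0 + 9052 + 32016 + 19592 + 55968 = 116628
Σ Rᵢ = 0 + 13 + 42 + 26 + 73 = 154
N̂ = 116628 / 154 ≈ 757.3 → 757

N ≈ 757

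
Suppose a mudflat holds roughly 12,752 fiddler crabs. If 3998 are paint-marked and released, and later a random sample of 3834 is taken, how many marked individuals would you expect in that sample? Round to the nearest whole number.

expected recaptures ≈ 1202

The marked fraction of the population is 3998/12752, so in a sample of 3834 expect C·(M/N) marked.
E[R] = 3998 × 3834 / 12752 = 15328332 / 12752 ≈ 1202.0 → 1202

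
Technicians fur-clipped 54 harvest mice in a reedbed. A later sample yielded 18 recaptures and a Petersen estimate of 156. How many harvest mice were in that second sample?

C = 52

From N = M·C/R: C = N·R / M = 156·18 / 54 = 2808 / 54 = 52.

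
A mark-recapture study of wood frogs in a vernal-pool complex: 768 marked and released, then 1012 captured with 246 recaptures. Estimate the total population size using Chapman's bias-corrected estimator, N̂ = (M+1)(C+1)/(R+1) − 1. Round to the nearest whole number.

N ≈ 3153

N̂ = (768+1)(1012+1)/(246+1) − 1 = 769·1013/247 − 1
= 778997/247 − 1 ≈ 3153.8 − 1 ≈ 3152.8 → 3153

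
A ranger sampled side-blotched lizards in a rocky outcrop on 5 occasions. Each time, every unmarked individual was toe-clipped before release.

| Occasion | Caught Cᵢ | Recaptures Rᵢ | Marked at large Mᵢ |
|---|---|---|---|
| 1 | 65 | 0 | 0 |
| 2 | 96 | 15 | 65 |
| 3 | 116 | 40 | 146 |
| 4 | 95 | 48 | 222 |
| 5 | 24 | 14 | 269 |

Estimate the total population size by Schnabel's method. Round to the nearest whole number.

Σ MᵢCᵢ = 0·65 + 65·96 + 146·116 + 222·95 + 269·24 = 0 + 6240 + 16936 + 21090 + 6456 = 50722
Σ Rᵢ = 0 + 15 + 40 + 48 + 14 = 117
N̂ = 50722 / 117 ≈ 433.5 → 434

N ≈ 434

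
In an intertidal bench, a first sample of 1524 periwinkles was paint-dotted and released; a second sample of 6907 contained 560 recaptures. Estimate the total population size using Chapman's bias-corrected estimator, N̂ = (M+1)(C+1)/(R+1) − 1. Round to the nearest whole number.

N ≈ 18,777

N̂ = (1524+1)(6907+1)/(560+1) − 1 = 1525·6908/561 − 1
= 10534700/561 − 1 ≈ 18778.4 − 1 ≈ 18777.4 → 18777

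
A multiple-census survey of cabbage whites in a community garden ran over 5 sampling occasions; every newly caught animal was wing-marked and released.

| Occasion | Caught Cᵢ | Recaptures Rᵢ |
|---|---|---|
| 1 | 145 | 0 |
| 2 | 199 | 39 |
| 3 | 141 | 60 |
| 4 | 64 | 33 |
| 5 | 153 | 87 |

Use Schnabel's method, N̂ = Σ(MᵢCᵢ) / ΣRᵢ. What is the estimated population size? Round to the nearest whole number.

N ≈ 732

Marked at large before each occasion: Mᵢ = Σⱼ<ᵢ (Cⱼ − Rⱼ) → M1=0, M2=145, M3=305, M4=386, M5=417
Σ MᵢCᵢ = 0·145 + 145·199 + 305·141 + 386·64 + 417·153 = 0 + 28855 + 43005 + 24704 + 63801 = 160365
Σ Rᵢ = 0 + 39 + 60 + 33 + 87 = 219
N̂ = 160365 / 219 ≈ 732.3 → 732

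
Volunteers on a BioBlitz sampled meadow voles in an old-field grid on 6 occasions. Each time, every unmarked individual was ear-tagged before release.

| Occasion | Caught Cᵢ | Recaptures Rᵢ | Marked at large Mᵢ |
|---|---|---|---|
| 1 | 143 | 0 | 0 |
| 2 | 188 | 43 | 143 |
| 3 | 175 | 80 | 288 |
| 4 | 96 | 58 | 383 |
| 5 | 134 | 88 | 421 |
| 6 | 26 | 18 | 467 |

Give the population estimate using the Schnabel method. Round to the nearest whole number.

N ≈ 636

Σ MᵢCᵢ = 0·143 + 143·188 + 288·175 + 383·96 + 421·134 + 467·26 = 0 + 26884 + 50400 + 36768 + 56414 + 12142 = 182608
Σ Rᵢ = 0 + 43 + 80 + 58 + 88 + 18 = 287
N̂ = 182608 / 287 ≈ 636.3 → 636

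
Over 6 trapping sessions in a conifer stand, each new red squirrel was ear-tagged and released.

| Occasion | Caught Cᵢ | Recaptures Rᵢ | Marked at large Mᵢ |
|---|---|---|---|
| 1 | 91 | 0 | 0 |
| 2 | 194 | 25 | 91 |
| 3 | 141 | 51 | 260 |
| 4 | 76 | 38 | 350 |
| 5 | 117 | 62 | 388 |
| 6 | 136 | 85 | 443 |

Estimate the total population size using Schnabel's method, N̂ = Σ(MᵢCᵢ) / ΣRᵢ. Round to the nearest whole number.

N ≈ 715

Σ MᵢCᵢ = 0·91 + 91·194 + 260·141 + 350·76 + 388·117 + 443·136 = 0 + 17654 + 36660 + 26600 + 45396 + 60248 = 186558
Σ Rᵢ = 0 + 25 + 51 + 38 + 62 + 85 = 261
N̂ = 186558 / 261 ≈ 714.8 → 715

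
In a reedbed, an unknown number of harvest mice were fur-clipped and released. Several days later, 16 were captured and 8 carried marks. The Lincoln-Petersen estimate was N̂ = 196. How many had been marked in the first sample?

From N = M·C/R: M = N·R / C = 196·8 / 16 = 1568 / 16 = 98.

M = 98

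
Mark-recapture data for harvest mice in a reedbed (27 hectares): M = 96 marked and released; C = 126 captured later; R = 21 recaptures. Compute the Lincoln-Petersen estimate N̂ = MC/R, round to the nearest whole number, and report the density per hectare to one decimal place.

N̂ = 96·126/21 = 12096/21 = 576
Density = N̂ / area = 576 / 27 ≈ 21.33 → 21.3 per hectare

density ≈ 21.3 harvest mice per hectare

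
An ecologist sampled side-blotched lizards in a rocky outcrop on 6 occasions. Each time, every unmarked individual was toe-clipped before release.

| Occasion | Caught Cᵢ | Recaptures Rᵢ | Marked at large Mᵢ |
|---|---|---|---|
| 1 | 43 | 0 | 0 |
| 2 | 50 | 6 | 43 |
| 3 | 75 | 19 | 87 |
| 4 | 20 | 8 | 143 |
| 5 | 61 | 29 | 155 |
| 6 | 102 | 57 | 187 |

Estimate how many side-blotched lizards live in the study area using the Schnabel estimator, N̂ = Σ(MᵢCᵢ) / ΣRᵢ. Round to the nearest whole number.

Σ MᵢCᵢ = 0·43 + 43·50 + 87·75 + 143·20 + 155·61 + 187·102 = 0 + 2150 + 6525 + 2860 + 9455 + 19074 = 40064
Σ Rᵢ = 0 + 6 + 19 + 8 + 29 + 57 = 119
N̂ = 40064 / 119 ≈ 336.7 → 337

N ≈ 337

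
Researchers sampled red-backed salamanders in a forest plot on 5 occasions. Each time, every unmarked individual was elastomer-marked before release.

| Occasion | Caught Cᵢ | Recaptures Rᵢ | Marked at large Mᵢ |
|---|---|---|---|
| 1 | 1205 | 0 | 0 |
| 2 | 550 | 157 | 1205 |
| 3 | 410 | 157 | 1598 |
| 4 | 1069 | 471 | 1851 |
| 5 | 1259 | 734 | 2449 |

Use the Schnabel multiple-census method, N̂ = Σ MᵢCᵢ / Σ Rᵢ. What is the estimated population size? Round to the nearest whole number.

Σ MᵢCᵢ = 0·1205 + 1205·550 + 1598·410 + 1851·1069 + 2449·1259 = 0 + 662750 + 655180 + 1978719 + 3083291 = 6379940
Σ Rᵢ = 0 + 157 + 157 + 471 + 734 = 1519
N̂ = 6379940 / 1519 ≈ 4200.1 → 4200

N ≈ 4200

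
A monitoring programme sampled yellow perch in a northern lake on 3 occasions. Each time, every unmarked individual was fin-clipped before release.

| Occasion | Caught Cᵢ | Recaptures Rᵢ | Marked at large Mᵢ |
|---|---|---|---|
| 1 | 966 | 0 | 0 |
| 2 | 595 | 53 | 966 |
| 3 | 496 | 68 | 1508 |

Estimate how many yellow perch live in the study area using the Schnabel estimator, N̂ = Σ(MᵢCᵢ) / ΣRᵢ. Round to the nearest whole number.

N ≈ 10,932

Σ MᵢCᵢ = 0·966 + 966·595 + 1508·496 = 0 + 574770 + 747968 = 1322738
Σ Rᵢ = 0 + 53 + 68 = 121
N̂ = 1322738 / 121 ≈ 10931.7 → 10932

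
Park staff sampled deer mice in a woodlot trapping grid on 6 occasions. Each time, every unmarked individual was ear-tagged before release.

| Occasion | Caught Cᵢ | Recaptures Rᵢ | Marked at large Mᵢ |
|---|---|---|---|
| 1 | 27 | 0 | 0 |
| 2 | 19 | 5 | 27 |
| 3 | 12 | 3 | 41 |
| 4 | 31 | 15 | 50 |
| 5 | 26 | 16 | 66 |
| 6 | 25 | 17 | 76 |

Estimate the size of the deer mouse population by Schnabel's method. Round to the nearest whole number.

Σ MᵢCᵢ = 0·27 + 27·19 + 41·12 + 50·31 + 66·26 + 76·25 = 0 + 513 + 492 + 1550 + 1716 + 1900 = 6171
Σ Rᵢ = 0 + 5 + 3 + 15 + 16 + 17 = 56
N̂ = 6171 / 56 ≈ 110.2 → 110

N ≈ 110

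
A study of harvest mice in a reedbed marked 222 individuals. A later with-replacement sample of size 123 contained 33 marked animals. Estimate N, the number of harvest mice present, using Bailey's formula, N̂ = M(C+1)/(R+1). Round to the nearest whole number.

N̂ = 222·(123+1)/(33+1) = 222·124/34 = 27528/34 ≈ 809.6 → 810

N ≈ 810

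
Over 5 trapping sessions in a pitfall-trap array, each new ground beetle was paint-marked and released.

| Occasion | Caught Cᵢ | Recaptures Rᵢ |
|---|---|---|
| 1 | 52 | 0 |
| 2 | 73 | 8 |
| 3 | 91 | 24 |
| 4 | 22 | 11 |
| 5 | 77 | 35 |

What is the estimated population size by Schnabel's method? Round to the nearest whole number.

Marked at large before each occasion: Mᵢ = Σⱼ<ᵢ (Cⱼ − Rⱼ) → M1=0, M2=52, M3=117, M4=184, M5=195
Σ MᵢCᵢ = 0·52 + 52·73 + 117·91 + 184·22 + 195·77 = 0 + 3796 + 10647 + 4048 + 15015 = 33506
Σ Rᵢ = 0 + 8 + 24 + 11 + 35 = 78
N̂ = 33506 / 78 ≈ 429.6 → 430

N ≈ 430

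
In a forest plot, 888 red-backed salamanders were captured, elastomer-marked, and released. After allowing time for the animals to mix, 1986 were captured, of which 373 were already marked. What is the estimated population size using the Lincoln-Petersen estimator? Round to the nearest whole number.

N ≈ 4728

If marked individuals mix randomly, R/C ≈ M/N, giving N ≈ M·C/R.
N = (888 × 1986) / 373 = 1763568 / 373 ≈ 4728.1 → 4728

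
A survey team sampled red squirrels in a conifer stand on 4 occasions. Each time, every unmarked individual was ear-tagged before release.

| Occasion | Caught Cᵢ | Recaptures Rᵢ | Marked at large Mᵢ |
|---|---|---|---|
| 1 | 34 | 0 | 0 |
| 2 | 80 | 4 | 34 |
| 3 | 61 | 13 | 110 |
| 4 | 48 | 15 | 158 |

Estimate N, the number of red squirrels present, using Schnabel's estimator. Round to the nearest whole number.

Σ MᵢCᵢ = 0·34 + 34·80 + 110·61 + 158·48 = 0 + 2720 + 6710 + 7584 = 17014
Σ Rᵢ = 0 + 4 + 13 + 15 = 32
N̂ = 17014 / 32 ≈ 531.7 → 532

N ≈ 532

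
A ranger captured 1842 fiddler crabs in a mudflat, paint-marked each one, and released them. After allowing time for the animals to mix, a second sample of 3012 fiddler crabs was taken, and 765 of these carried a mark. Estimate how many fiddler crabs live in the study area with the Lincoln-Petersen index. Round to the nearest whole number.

Lincoln-Petersen assumes M/N = R/C, so N = M·C / R.
N = (1842 × 3012) / 765 = 5548104 / 765 ≈ 7252.4 → 7252

N ≈ 7252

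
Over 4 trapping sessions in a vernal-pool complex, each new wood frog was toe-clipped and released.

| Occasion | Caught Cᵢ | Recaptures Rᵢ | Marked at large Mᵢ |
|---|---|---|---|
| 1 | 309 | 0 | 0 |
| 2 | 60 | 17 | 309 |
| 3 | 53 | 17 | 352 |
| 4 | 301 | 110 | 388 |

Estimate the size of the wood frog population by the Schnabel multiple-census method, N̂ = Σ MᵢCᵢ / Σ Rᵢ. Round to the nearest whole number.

Σ MᵢCᵢ = 0·309 + 309·60 + 352·53 + 388·301 = 0 + 18540 + 18656 + 116788 = 153984
Σ Rᵢ = 0 + 17 + 17 + 110 = 144
N̂ = 153984 / 144 ≈ 1069.3 → 1069

N ≈ 1069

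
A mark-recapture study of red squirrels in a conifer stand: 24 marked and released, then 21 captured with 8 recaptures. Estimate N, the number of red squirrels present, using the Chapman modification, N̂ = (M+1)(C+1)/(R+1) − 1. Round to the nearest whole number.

N ≈ 60

N̂ = (24+1)(21+1)/(8+1) − 1 = 25·22/9 − 1
= 550/9 − 1 ≈ 61.1 − 1 ≈ 60.1 → 60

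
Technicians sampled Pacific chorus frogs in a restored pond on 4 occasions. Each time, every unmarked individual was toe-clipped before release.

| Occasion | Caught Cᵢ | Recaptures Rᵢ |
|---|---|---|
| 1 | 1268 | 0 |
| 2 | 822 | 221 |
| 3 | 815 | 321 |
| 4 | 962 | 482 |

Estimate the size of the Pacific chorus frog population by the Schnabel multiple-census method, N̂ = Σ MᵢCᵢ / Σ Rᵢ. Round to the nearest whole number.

N ≈ 4725

Marked at large before each occasion: Mᵢ = Σⱼ<ᵢ (Cⱼ − Rⱼ) → M1=0, M2=1268, M3=1869, M4=2363
Σ MᵢCᵢ = 0·1268 + 1268·822 + 1869·815 + 2363·962 = 0 + 1042296 + 1523235 + 2273206 = 4838737
Σ Rᵢ = 0 + 221 + 321 + 482 = 1024
N̂ = 4838737 / 1024 ≈ 4725.3 → 4725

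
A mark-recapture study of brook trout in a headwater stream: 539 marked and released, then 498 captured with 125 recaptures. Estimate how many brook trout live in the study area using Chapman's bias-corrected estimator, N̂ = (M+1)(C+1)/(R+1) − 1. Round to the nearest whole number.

N̂ = (539+1)(498+1)/(125+1) − 1 = 540·499/126 − 1
= 269460/126 − 1 ≈ 2138.6 − 1 ≈ 2137.6 → 2138

N ≈ 2138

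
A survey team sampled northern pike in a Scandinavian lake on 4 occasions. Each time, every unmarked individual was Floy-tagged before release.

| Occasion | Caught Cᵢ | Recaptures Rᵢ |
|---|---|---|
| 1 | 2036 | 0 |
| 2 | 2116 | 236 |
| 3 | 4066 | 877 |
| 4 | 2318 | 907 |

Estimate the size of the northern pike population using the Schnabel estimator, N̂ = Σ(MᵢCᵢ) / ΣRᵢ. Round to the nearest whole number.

Marked at large before each occasion: Mᵢ = Σⱼ<ᵢ (Cⱼ − Rⱼ) → M1=0, M2=2036, M3=3916, M4=7105
Σ MᵢCᵢ = 0·2036 + 2036·2116 + 3916·4066 + 7105·2318 = 0 + 4308176 + 15922456 + 16469390 = 36700022
Σ Rᵢ = 0 + 236 + 877 + 907 = 2020
N̂ = 36700022 / 2020 ≈ 18168.3 → 18168

N ≈ 18,168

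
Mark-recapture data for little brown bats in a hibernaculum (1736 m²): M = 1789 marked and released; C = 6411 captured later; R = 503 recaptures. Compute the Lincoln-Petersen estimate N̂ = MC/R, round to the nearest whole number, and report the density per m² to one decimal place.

N̂ = 1789·6411/503 = 11469279/503 ≈ 22801.7 → 22802
Density = N̂ / area = 22802 / 1736 ≈ 13.13 → 13.1 per m²

density ≈ 13.1 little brown bats per m²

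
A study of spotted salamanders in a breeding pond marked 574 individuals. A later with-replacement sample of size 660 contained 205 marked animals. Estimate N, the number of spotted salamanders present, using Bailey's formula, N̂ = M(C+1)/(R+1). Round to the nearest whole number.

N ≈ 1842

N̂ = 574·(660+1)/(205+1) = 574·661/206 = 379414/206 ≈ 1841.8 → 1842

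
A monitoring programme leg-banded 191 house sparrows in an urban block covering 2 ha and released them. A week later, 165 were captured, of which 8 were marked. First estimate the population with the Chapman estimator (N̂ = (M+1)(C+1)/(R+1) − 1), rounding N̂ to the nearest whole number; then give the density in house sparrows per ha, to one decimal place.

N̂ = 192·166/9 − 1 = 31872/9 − 1 ≈ 3540.3 → 3540
Density = N̂ / area = 3540 / 2 = 1770.0 per ha

density ≈ 1770.0 house sparrows per ha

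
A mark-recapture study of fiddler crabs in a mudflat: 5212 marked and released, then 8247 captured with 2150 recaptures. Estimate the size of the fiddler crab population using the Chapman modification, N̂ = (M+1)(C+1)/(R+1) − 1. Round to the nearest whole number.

N ≈ 19,988

N̂ = (5212+1)(8247+1)/(2150+1) − 1 = 5213·8248/2151 − 1
= 42996824/2151 − 1 ≈ 19989.2 − 1 ≈ 19988.2 → 19988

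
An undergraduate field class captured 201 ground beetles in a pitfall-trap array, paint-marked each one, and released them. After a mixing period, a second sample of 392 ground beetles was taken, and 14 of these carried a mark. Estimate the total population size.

The marked fraction in the recapture sample should equal the marked fraction in the population: 14/392 = 201/N.
N = (201 × 392) / 14 = 78792 / 14 = 5628

N = 5628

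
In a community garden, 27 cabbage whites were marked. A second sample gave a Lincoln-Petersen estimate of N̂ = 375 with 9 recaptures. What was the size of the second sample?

C = 125

From N = M·C/R: C = N·R / M = 375·9 / 27 = 3375 / 27 = 125.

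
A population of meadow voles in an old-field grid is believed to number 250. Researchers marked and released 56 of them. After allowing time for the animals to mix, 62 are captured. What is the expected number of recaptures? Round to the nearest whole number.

expected recaptures ≈ 14

The marked fraction of the population is 56/250, so in a sample of 62 expect C·(M/N) marked.
E[R] = 56 × 62 / 250 = 3472 / 250 ≈ 13.9 → 14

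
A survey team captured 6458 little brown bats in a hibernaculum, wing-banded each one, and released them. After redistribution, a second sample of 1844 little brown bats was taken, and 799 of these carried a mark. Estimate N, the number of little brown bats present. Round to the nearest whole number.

The marked fraction in the recapture sample should equal the marked fraction in the population: 799/1844 = 6458/N.
N = (6458 × 1844) / 799 = 11908552 / 799 ≈ 14904.3 → 14904

N ≈ 14,904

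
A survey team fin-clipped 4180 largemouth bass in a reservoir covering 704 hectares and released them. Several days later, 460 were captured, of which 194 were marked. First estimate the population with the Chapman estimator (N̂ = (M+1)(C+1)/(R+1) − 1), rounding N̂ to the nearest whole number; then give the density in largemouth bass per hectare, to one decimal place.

density ≈ 14.0 largemouth bass per hectare

N̂ = 4181·461/195 − 1 = 1927441/195 − 1 ≈ 9883.3 → 9883
Density = N̂ / area = 9883 / 704 ≈ 14.04 → 14.0 per hectare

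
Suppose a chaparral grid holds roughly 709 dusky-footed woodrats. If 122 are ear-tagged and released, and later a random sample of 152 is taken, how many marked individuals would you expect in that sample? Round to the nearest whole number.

Expected recaptures E[R] = M·C / N.
E[R] = 122 × 152 / 709 = 18544 / 709 ≈ 26.2 → 26

expected recaptures ≈ 26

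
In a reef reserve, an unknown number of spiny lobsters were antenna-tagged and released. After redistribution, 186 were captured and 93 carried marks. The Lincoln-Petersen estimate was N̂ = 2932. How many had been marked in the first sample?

From N = M·C/R: M = N·R / C = 2932·93 / 186 = 272676 / 186 = 1466.

M = 1466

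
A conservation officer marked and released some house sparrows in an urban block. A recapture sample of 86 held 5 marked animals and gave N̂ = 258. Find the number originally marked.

M = 15

From N = M·C/R: M = N·R / C = 258·5 / 86 = 1290 / 86 = 15.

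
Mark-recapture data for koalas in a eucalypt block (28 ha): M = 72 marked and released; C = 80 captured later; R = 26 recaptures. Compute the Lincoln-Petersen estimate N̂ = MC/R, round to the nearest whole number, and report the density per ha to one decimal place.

N̂ = 72·80/26 = 5760/26 ≈ 221.5 → 222
Density = N̂ / area = 222 / 28 ≈ 7.93 → 7.9 per ha

density ≈ 7.9 koalas per ha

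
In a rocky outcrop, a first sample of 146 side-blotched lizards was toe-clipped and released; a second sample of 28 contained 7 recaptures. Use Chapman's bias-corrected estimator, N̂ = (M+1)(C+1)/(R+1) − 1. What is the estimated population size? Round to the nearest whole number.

N ≈ 532

N̂ = (146+1)(28+1)/(7+1) − 1 = 147·29/8 − 1
= 4263/8 − 1 ≈ 532.9 − 1 ≈ 531.9 → 532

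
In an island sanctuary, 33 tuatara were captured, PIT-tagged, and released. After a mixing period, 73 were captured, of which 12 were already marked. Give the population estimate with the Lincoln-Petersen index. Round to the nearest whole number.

The marked fraction in the recapture sample should equal the marked fraction in the population: 12/73 = 33/N.
N = (33 × 73) / 12 = 2409 / 12 ≈ 200.8 → 201

N ≈ 201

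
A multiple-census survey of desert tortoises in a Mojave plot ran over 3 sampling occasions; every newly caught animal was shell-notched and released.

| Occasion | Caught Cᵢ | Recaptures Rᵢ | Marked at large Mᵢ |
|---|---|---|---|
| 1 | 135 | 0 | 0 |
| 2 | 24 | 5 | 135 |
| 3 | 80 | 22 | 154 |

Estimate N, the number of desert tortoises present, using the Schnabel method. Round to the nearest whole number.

N ≈ 576

Σ MᵢCᵢ = 0·135 + 135·24 + 154·80 = 0 + 3240 + 12320 = 15560
Σ Rᵢ = 0 + 5 + 22 = 27
N̂ = 15560 / 27 ≈ 576.3 → 576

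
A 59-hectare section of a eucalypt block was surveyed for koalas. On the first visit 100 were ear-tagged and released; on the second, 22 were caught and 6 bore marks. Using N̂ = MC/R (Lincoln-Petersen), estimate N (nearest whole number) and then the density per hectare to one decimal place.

N̂ = 100·22/6 = 2200/6 ≈ 366.7 → 367
Density = N̂ / area = 367 / 59 ≈ 6.22 → 6.2 per hectare

density ≈ 6.2 koalas per hectare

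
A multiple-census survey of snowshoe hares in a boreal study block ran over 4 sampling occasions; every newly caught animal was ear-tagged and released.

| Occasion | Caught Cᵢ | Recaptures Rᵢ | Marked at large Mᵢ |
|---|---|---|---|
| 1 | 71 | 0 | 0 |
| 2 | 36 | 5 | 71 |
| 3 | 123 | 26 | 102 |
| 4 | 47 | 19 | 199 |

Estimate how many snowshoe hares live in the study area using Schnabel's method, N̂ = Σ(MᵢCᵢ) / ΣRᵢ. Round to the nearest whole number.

Σ MᵢCᵢ = 0·71 + 71·36 + 102·123 + 199·47 = 0 + 2556 + 12546 + 9353 = 24455
Σ Rᵢ = 0 + 5 + 26 + 19 = 50
N̂ = 24455 / 50 ≈ 489.1 → 489

N ≈ 489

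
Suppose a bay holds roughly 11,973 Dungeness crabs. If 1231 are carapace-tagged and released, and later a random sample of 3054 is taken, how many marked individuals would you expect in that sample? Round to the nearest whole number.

expected recaptures ≈ 314

The marked fraction of the population is 1231/11973, so in a sample of 3054 expect C·(M/N) marked.
E[R] = 1231 × 3054 / 11973 = 3759474 / 11973 ≈ 314.0 → 314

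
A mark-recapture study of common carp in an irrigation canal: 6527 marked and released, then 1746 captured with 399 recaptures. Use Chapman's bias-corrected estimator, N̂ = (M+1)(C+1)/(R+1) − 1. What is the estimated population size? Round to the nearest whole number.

N ≈ 28,510

N̂ = (6527+1)(1746+1)/(399+1) − 1 = 6528·1747/400 − 1
= 11404416/400 − 1 ≈ 28511.0 − 1 ≈ 28510.0 → 28510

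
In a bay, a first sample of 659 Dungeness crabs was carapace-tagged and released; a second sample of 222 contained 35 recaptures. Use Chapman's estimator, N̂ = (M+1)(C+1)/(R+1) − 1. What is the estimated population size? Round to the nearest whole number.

N̂ = (659+1)(222+1)/(35+1) − 1 = 660·223/36 − 1
= 147180/36 − 1 ≈ 4088.3 − 1 ≈ 4087.3 → 4087

N ≈ 4087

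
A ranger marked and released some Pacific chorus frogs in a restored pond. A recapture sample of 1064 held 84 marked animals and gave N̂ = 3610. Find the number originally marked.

M = 285

From N = M·C/R: M = N·R / C = 3610·84 / 1064 = 303240 / 1064 = 285.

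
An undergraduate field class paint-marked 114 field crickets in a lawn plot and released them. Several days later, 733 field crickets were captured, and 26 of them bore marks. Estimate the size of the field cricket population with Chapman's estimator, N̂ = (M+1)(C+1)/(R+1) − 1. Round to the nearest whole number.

N̂ = (114+1)(733+1)/(26+1) − 1 = 115·734/27 − 1
= 84410/27 − 1 ≈ 3126.3 − 1 ≈ 3125.3 → 3125

N ≈ 3125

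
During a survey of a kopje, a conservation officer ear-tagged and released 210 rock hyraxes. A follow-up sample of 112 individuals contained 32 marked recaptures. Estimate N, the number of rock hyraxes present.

The marked fraction in the recapture sample should equal the marked fraction in the population: 32/112 = 210/N.
N = (210 × 112) / 32 = 23520 / 32 = 735

N = 735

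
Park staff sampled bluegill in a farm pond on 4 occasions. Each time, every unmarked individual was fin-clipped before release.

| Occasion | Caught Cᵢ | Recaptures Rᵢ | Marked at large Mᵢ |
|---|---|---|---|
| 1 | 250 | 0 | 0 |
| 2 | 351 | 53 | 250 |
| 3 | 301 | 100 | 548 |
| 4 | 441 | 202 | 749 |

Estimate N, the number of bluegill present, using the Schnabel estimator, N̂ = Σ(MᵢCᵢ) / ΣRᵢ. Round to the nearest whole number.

N ≈ 1642

Σ MᵢCᵢ = 0·250 + 250·351 + 548·301 + 749·441 = 0 + 87750 + 164948 + 330309 = 583007
Σ Rᵢ = 0 + 53 + 100 + 202 = 355
N̂ = 583007 / 355 ≈ 1642.3 → 1642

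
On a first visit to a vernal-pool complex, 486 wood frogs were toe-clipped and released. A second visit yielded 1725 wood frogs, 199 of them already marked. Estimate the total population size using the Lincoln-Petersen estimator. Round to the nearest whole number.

N ≈ 4213

If marked individuals mix randomly, R/C ≈ M/N, giving N ≈ M·C/R.
N = (486 × 1725) / 199 = 838350 / 199 ≈ 4212.8 → 4213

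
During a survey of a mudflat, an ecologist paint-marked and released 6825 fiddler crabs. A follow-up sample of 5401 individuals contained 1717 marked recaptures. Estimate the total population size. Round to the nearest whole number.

N = (6825 × 5401) / 1717 = 36861825 / 1717 ≈ 21468.7 → 21469

N ≈ 21,469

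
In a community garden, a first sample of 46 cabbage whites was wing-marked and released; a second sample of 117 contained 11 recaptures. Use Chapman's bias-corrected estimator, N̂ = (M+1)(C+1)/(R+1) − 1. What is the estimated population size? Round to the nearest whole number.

N ≈ 461

N̂ = (46+1)(117+1)/(11+1) − 1 = 47·118/12 − 1
= 5546/12 − 1 ≈ 462.2 − 1 ≈ 461.2 → 461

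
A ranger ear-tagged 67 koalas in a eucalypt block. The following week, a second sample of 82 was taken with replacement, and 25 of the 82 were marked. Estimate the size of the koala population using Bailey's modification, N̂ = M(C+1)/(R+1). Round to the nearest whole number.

N̂ = 67·(82+1)/(25+1) = 67·83/26 = 5561/26 ≈ 213.9 → 214

N ≈ 214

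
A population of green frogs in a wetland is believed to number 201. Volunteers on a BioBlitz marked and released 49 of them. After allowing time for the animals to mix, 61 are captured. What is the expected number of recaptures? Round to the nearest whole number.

expected recaptures ≈ 15

The marked fraction of the population is 49/201, so in a sample of 61 expect C·(M/N) marked.
E[R] = 49 × 61 / 201 = 2989 / 201 ≈ 14.9 → 15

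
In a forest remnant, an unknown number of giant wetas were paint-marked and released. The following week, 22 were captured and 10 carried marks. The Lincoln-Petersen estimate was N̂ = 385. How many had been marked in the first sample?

From N = M·C/R: M = N·R / C = 385·10 / 22 = 3850 / 22 = 175.

M = 175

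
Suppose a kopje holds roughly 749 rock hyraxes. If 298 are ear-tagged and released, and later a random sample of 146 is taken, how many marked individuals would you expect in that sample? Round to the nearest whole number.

The marked fraction of the population is 298/749, so in a sample of 146 expect C·(M/N) marked.
E[R] = 298 × 146 / 749 = 43508 / 749 ≈ 58.1 → 58

expected recaptures ≈ 58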